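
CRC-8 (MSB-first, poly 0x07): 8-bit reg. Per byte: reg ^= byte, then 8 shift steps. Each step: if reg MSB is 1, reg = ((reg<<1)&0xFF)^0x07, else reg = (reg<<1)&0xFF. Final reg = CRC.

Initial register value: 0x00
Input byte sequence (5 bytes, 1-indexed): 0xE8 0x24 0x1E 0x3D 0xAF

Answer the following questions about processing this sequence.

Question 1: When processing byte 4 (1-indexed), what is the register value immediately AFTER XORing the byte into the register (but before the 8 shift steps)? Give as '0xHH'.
Answer: 0x02

Derivation:
Register before byte 4: 0x3F
Byte 4: 0x3D
0x3F XOR 0x3D = 0x02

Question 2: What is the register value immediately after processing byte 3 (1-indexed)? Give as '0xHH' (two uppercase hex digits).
Answer: 0x3F

Derivation:
After byte 1 (0xE8): reg=0x96
After byte 2 (0x24): reg=0x17
After byte 3 (0x1E): reg=0x3F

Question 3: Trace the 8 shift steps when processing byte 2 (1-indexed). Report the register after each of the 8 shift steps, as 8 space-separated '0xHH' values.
After byte 1 (0xE8): reg=0x96
Register before byte 2: 0x96
After XOR with byte 0x24: 0xB2

Answer: 0x63 0xC6 0x8B 0x11 0x22 0x44 0x88 0x17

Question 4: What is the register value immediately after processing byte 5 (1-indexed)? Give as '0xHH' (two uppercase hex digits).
After byte 1 (0xE8): reg=0x96
After byte 2 (0x24): reg=0x17
After byte 3 (0x1E): reg=0x3F
After byte 4 (0x3D): reg=0x0E
After byte 5 (0xAF): reg=0x6E

Answer: 0x6E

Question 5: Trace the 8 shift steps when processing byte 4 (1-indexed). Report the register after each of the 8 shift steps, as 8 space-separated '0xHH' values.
Answer: 0x04 0x08 0x10 0x20 0x40 0x80 0x07 0x0E

Derivation:
After byte 1 (0xE8): reg=0x96
After byte 2 (0x24): reg=0x17
After byte 3 (0x1E): reg=0x3F
Register before byte 4: 0x3F
After XOR with byte 0x3D: 0x02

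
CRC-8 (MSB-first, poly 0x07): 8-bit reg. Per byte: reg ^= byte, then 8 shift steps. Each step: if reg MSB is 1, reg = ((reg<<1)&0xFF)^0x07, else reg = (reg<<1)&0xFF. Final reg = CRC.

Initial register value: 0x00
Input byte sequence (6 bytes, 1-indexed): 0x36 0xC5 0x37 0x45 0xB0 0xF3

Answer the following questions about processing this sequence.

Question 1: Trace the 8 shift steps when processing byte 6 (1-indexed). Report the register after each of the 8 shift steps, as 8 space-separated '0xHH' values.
Answer: 0xFB 0xF1 0xE5 0xCD 0x9D 0x3D 0x7A 0xF4

Derivation:
After byte 1 (0x36): reg=0x82
After byte 2 (0xC5): reg=0xD2
After byte 3 (0x37): reg=0xB5
After byte 4 (0x45): reg=0xDE
After byte 5 (0xB0): reg=0x0D
Register before byte 6: 0x0D
After XOR with byte 0xF3: 0xFE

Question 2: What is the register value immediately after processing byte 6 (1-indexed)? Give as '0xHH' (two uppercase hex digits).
After byte 1 (0x36): reg=0x82
After byte 2 (0xC5): reg=0xD2
After byte 3 (0x37): reg=0xB5
After byte 4 (0x45): reg=0xDE
After byte 5 (0xB0): reg=0x0D
After byte 6 (0xF3): reg=0xF4

Answer: 0xF4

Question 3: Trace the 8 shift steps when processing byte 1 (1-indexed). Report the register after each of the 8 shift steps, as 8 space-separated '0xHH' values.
Answer: 0x6C 0xD8 0xB7 0x69 0xD2 0xA3 0x41 0x82

Derivation:
Register before byte 1: 0x00
After XOR with byte 0x36: 0x36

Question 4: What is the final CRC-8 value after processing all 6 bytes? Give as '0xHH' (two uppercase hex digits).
After byte 1 (0x36): reg=0x82
After byte 2 (0xC5): reg=0xD2
After byte 3 (0x37): reg=0xB5
After byte 4 (0x45): reg=0xDE
After byte 5 (0xB0): reg=0x0D
After byte 6 (0xF3): reg=0xF4

Answer: 0xF4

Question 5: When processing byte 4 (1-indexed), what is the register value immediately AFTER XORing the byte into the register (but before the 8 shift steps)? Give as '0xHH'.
Register before byte 4: 0xB5
Byte 4: 0x45
0xB5 XOR 0x45 = 0xF0

Answer: 0xF0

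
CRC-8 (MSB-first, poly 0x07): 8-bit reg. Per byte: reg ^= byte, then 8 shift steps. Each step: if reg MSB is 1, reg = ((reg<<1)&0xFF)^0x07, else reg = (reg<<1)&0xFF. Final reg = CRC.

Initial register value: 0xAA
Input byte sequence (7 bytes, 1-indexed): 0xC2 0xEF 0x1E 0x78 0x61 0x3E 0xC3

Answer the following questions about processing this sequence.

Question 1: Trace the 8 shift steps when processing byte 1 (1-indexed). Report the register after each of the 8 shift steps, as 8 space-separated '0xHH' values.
Answer: 0xD0 0xA7 0x49 0x92 0x23 0x46 0x8C 0x1F

Derivation:
Register before byte 1: 0xAA
After XOR with byte 0xC2: 0x68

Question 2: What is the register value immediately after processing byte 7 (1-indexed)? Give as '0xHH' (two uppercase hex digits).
Answer: 0x1B

Derivation:
After byte 1 (0xC2): reg=0x1F
After byte 2 (0xEF): reg=0xDE
After byte 3 (0x1E): reg=0x4E
After byte 4 (0x78): reg=0x82
After byte 5 (0x61): reg=0xA7
After byte 6 (0x3E): reg=0xC6
After byte 7 (0xC3): reg=0x1B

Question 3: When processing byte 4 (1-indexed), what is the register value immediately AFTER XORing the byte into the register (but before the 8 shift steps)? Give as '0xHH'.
Answer: 0x36

Derivation:
Register before byte 4: 0x4E
Byte 4: 0x78
0x4E XOR 0x78 = 0x36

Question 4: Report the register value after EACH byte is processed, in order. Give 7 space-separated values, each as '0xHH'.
0x1F 0xDE 0x4E 0x82 0xA7 0xC6 0x1B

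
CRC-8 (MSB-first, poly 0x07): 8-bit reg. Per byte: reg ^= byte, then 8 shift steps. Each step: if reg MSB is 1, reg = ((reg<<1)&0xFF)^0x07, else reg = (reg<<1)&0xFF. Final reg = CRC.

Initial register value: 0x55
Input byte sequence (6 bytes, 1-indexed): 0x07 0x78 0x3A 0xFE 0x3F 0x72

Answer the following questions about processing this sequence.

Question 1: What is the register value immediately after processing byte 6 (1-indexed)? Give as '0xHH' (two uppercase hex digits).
Answer: 0x2B

Derivation:
After byte 1 (0x07): reg=0xB9
After byte 2 (0x78): reg=0x49
After byte 3 (0x3A): reg=0x5E
After byte 4 (0xFE): reg=0x69
After byte 5 (0x3F): reg=0xA5
After byte 6 (0x72): reg=0x2B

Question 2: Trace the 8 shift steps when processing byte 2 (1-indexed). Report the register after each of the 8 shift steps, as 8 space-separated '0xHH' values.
After byte 1 (0x07): reg=0xB9
Register before byte 2: 0xB9
After XOR with byte 0x78: 0xC1

Answer: 0x85 0x0D 0x1A 0x34 0x68 0xD0 0xA7 0x49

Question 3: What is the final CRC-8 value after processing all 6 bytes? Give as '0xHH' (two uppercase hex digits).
Answer: 0x2B

Derivation:
After byte 1 (0x07): reg=0xB9
After byte 2 (0x78): reg=0x49
After byte 3 (0x3A): reg=0x5E
After byte 4 (0xFE): reg=0x69
After byte 5 (0x3F): reg=0xA5
After byte 6 (0x72): reg=0x2B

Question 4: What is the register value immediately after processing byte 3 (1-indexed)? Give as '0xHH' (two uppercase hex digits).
Answer: 0x5E

Derivation:
After byte 1 (0x07): reg=0xB9
After byte 2 (0x78): reg=0x49
After byte 3 (0x3A): reg=0x5E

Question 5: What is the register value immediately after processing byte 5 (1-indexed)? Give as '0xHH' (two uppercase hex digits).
After byte 1 (0x07): reg=0xB9
After byte 2 (0x78): reg=0x49
After byte 3 (0x3A): reg=0x5E
After byte 4 (0xFE): reg=0x69
After byte 5 (0x3F): reg=0xA5

Answer: 0xA5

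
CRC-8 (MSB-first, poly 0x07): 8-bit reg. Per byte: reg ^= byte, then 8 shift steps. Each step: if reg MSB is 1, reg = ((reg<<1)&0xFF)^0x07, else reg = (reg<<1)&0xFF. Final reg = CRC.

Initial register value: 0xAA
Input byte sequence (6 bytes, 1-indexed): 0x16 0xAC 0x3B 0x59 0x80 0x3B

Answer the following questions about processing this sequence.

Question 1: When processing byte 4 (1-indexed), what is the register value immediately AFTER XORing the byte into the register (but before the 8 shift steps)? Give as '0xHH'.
Register before byte 4: 0x55
Byte 4: 0x59
0x55 XOR 0x59 = 0x0C

Answer: 0x0C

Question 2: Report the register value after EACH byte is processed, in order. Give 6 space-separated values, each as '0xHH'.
0x3D 0xFE 0x55 0x24 0x75 0xED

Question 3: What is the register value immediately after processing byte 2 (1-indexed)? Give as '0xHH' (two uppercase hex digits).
Answer: 0xFE

Derivation:
After byte 1 (0x16): reg=0x3D
After byte 2 (0xAC): reg=0xFE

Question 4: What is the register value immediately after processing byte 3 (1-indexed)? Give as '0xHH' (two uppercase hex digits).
After byte 1 (0x16): reg=0x3D
After byte 2 (0xAC): reg=0xFE
After byte 3 (0x3B): reg=0x55

Answer: 0x55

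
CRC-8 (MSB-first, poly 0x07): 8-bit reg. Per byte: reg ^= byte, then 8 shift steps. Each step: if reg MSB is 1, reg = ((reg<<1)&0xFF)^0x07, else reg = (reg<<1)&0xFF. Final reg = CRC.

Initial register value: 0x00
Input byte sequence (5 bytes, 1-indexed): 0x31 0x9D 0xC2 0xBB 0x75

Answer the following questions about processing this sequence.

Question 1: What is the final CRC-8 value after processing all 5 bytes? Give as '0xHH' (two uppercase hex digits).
Answer: 0x53

Derivation:
After byte 1 (0x31): reg=0x97
After byte 2 (0x9D): reg=0x36
After byte 3 (0xC2): reg=0xC2
After byte 4 (0xBB): reg=0x68
After byte 5 (0x75): reg=0x53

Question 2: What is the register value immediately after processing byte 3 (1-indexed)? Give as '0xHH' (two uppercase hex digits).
Answer: 0xC2

Derivation:
After byte 1 (0x31): reg=0x97
After byte 2 (0x9D): reg=0x36
After byte 3 (0xC2): reg=0xC2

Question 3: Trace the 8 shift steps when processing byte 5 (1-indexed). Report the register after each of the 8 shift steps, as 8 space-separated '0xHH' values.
After byte 1 (0x31): reg=0x97
After byte 2 (0x9D): reg=0x36
After byte 3 (0xC2): reg=0xC2
After byte 4 (0xBB): reg=0x68
Register before byte 5: 0x68
After XOR with byte 0x75: 0x1D

Answer: 0x3A 0x74 0xE8 0xD7 0xA9 0x55 0xAA 0x53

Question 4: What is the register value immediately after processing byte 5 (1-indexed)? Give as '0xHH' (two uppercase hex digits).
After byte 1 (0x31): reg=0x97
After byte 2 (0x9D): reg=0x36
After byte 3 (0xC2): reg=0xC2
After byte 4 (0xBB): reg=0x68
After byte 5 (0x75): reg=0x53

Answer: 0x53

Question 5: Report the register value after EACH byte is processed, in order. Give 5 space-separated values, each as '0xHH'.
0x97 0x36 0xC2 0x68 0x53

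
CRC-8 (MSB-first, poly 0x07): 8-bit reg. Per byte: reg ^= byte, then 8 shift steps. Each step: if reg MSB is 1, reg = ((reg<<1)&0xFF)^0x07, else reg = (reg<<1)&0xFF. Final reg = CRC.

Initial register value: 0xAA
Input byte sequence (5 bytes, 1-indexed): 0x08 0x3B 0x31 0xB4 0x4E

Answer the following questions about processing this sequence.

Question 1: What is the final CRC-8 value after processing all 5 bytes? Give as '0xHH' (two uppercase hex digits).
Answer: 0x68

Derivation:
After byte 1 (0x08): reg=0x67
After byte 2 (0x3B): reg=0x93
After byte 3 (0x31): reg=0x67
After byte 4 (0xB4): reg=0x37
After byte 5 (0x4E): reg=0x68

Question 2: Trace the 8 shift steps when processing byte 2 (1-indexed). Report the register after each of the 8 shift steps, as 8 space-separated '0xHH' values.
Answer: 0xB8 0x77 0xEE 0xDB 0xB1 0x65 0xCA 0x93

Derivation:
After byte 1 (0x08): reg=0x67
Register before byte 2: 0x67
After XOR with byte 0x3B: 0x5C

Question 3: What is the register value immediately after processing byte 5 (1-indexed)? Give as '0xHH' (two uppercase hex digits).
After byte 1 (0x08): reg=0x67
After byte 2 (0x3B): reg=0x93
After byte 3 (0x31): reg=0x67
After byte 4 (0xB4): reg=0x37
After byte 5 (0x4E): reg=0x68

Answer: 0x68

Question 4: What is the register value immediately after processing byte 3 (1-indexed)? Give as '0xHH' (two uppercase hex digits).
After byte 1 (0x08): reg=0x67
After byte 2 (0x3B): reg=0x93
After byte 3 (0x31): reg=0x67

Answer: 0x67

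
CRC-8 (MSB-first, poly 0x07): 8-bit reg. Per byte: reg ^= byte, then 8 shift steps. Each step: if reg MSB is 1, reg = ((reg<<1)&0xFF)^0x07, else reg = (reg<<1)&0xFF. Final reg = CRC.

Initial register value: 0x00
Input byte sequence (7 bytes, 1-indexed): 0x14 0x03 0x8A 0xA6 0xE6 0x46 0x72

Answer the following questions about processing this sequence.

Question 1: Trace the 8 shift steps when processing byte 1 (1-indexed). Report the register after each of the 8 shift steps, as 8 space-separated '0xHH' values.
Register before byte 1: 0x00
After XOR with byte 0x14: 0x14

Answer: 0x28 0x50 0xA0 0x47 0x8E 0x1B 0x36 0x6C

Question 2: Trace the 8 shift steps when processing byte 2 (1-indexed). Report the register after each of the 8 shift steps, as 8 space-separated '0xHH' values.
Answer: 0xDE 0xBB 0x71 0xE2 0xC3 0x81 0x05 0x0A

Derivation:
After byte 1 (0x14): reg=0x6C
Register before byte 2: 0x6C
After XOR with byte 0x03: 0x6F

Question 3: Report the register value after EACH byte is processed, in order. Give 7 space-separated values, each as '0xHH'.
0x6C 0x0A 0x89 0xCD 0xD1 0xEC 0xD3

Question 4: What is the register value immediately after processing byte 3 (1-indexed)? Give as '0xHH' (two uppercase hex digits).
Answer: 0x89

Derivation:
After byte 1 (0x14): reg=0x6C
After byte 2 (0x03): reg=0x0A
After byte 3 (0x8A): reg=0x89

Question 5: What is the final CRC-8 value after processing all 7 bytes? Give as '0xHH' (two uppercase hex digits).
After byte 1 (0x14): reg=0x6C
After byte 2 (0x03): reg=0x0A
After byte 3 (0x8A): reg=0x89
After byte 4 (0xA6): reg=0xCD
After byte 5 (0xE6): reg=0xD1
After byte 6 (0x46): reg=0xEC
After byte 7 (0x72): reg=0xD3

Answer: 0xD3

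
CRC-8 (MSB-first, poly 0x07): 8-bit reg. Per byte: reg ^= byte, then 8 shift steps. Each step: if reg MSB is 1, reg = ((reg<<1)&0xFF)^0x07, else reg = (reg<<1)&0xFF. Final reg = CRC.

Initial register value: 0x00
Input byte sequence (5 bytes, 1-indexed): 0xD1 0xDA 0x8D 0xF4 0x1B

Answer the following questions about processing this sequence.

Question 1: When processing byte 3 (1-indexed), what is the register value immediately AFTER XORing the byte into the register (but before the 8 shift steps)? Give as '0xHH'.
Register before byte 3: 0xA7
Byte 3: 0x8D
0xA7 XOR 0x8D = 0x2A

Answer: 0x2A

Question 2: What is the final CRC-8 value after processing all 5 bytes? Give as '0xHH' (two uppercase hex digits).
Answer: 0xC5

Derivation:
After byte 1 (0xD1): reg=0x39
After byte 2 (0xDA): reg=0xA7
After byte 3 (0x8D): reg=0xD6
After byte 4 (0xF4): reg=0xEE
After byte 5 (0x1B): reg=0xC5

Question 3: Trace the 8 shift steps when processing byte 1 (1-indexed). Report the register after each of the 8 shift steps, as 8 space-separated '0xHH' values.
Register before byte 1: 0x00
After XOR with byte 0xD1: 0xD1

Answer: 0xA5 0x4D 0x9A 0x33 0x66 0xCC 0x9F 0x39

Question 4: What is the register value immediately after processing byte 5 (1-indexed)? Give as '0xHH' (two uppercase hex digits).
Answer: 0xC5

Derivation:
After byte 1 (0xD1): reg=0x39
After byte 2 (0xDA): reg=0xA7
After byte 3 (0x8D): reg=0xD6
After byte 4 (0xF4): reg=0xEE
After byte 5 (0x1B): reg=0xC5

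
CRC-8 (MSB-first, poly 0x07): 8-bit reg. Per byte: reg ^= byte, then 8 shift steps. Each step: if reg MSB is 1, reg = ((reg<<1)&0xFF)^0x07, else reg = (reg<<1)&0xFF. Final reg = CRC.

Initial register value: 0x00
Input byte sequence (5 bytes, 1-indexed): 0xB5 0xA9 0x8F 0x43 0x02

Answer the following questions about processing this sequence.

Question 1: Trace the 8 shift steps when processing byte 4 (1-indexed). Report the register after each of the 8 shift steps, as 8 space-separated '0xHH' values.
After byte 1 (0xB5): reg=0x02
After byte 2 (0xA9): reg=0x58
After byte 3 (0x8F): reg=0x2B
Register before byte 4: 0x2B
After XOR with byte 0x43: 0x68

Answer: 0xD0 0xA7 0x49 0x92 0x23 0x46 0x8C 0x1F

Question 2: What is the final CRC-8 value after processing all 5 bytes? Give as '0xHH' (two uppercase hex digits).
After byte 1 (0xB5): reg=0x02
After byte 2 (0xA9): reg=0x58
After byte 3 (0x8F): reg=0x2B
After byte 4 (0x43): reg=0x1F
After byte 5 (0x02): reg=0x53

Answer: 0x53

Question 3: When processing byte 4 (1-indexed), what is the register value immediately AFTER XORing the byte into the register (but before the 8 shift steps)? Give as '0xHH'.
Answer: 0x68

Derivation:
Register before byte 4: 0x2B
Byte 4: 0x43
0x2B XOR 0x43 = 0x68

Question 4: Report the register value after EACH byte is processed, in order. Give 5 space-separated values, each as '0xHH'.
0x02 0x58 0x2B 0x1F 0x53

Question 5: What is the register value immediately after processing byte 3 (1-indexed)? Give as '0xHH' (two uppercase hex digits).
Answer: 0x2B

Derivation:
After byte 1 (0xB5): reg=0x02
After byte 2 (0xA9): reg=0x58
After byte 3 (0x8F): reg=0x2B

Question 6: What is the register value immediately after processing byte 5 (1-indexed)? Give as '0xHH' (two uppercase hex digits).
Answer: 0x53

Derivation:
After byte 1 (0xB5): reg=0x02
After byte 2 (0xA9): reg=0x58
After byte 3 (0x8F): reg=0x2B
After byte 4 (0x43): reg=0x1F
After byte 5 (0x02): reg=0x53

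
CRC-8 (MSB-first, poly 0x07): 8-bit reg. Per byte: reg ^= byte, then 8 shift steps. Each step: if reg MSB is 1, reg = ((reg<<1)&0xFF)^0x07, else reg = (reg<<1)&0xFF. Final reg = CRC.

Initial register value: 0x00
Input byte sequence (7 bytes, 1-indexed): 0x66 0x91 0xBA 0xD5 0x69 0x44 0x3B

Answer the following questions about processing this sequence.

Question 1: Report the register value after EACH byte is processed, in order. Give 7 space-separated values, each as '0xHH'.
0x35 0x75 0x63 0x0B 0x29 0x04 0xBD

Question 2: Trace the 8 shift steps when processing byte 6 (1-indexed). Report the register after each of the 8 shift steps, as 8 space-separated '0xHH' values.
After byte 1 (0x66): reg=0x35
After byte 2 (0x91): reg=0x75
After byte 3 (0xBA): reg=0x63
After byte 4 (0xD5): reg=0x0B
After byte 5 (0x69): reg=0x29
Register before byte 6: 0x29
After XOR with byte 0x44: 0x6D

Answer: 0xDA 0xB3 0x61 0xC2 0x83 0x01 0x02 0x04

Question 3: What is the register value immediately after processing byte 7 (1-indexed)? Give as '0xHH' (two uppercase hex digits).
After byte 1 (0x66): reg=0x35
After byte 2 (0x91): reg=0x75
After byte 3 (0xBA): reg=0x63
After byte 4 (0xD5): reg=0x0B
After byte 5 (0x69): reg=0x29
After byte 6 (0x44): reg=0x04
After byte 7 (0x3B): reg=0xBD

Answer: 0xBD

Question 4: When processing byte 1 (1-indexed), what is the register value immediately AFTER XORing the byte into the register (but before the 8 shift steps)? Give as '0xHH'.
Answer: 0x66

Derivation:
Register before byte 1: 0x00
Byte 1: 0x66
0x00 XOR 0x66 = 0x66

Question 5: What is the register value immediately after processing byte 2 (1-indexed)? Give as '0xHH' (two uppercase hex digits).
After byte 1 (0x66): reg=0x35
After byte 2 (0x91): reg=0x75

Answer: 0x75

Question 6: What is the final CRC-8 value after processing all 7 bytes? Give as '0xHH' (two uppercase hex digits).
After byte 1 (0x66): reg=0x35
After byte 2 (0x91): reg=0x75
After byte 3 (0xBA): reg=0x63
After byte 4 (0xD5): reg=0x0B
After byte 5 (0x69): reg=0x29
After byte 6 (0x44): reg=0x04
After byte 7 (0x3B): reg=0xBD

Answer: 0xBD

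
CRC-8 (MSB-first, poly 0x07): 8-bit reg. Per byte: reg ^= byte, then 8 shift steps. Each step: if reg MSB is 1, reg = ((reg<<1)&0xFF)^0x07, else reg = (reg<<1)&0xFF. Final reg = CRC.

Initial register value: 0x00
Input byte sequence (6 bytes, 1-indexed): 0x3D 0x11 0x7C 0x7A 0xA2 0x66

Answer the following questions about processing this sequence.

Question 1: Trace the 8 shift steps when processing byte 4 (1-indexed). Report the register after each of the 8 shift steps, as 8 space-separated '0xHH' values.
After byte 1 (0x3D): reg=0xB3
After byte 2 (0x11): reg=0x67
After byte 3 (0x7C): reg=0x41
Register before byte 4: 0x41
After XOR with byte 0x7A: 0x3B

Answer: 0x76 0xEC 0xDF 0xB9 0x75 0xEA 0xD3 0xA1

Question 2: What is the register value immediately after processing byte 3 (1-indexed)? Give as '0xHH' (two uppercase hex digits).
After byte 1 (0x3D): reg=0xB3
After byte 2 (0x11): reg=0x67
After byte 3 (0x7C): reg=0x41

Answer: 0x41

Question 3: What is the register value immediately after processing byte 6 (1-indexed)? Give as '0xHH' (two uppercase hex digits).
Answer: 0x0A

Derivation:
After byte 1 (0x3D): reg=0xB3
After byte 2 (0x11): reg=0x67
After byte 3 (0x7C): reg=0x41
After byte 4 (0x7A): reg=0xA1
After byte 5 (0xA2): reg=0x09
After byte 6 (0x66): reg=0x0A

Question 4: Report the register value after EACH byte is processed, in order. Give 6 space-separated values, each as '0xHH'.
0xB3 0x67 0x41 0xA1 0x09 0x0A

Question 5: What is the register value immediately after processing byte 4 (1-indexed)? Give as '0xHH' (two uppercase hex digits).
Answer: 0xA1

Derivation:
After byte 1 (0x3D): reg=0xB3
After byte 2 (0x11): reg=0x67
After byte 3 (0x7C): reg=0x41
After byte 4 (0x7A): reg=0xA1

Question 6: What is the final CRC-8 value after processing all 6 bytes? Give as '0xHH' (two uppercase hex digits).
Answer: 0x0A

Derivation:
After byte 1 (0x3D): reg=0xB3
After byte 2 (0x11): reg=0x67
After byte 3 (0x7C): reg=0x41
After byte 4 (0x7A): reg=0xA1
After byte 5 (0xA2): reg=0x09
After byte 6 (0x66): reg=0x0A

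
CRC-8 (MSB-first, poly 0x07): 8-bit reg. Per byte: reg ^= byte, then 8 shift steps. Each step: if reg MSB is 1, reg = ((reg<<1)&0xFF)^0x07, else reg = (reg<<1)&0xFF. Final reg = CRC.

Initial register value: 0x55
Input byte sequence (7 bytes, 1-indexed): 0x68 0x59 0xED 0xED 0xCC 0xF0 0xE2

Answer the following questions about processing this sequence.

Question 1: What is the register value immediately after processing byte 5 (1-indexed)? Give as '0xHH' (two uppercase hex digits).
Answer: 0x67

Derivation:
After byte 1 (0x68): reg=0xB3
After byte 2 (0x59): reg=0x98
After byte 3 (0xED): reg=0x4C
After byte 4 (0xED): reg=0x6E
After byte 5 (0xCC): reg=0x67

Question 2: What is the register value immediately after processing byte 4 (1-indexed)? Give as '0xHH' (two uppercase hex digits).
Answer: 0x6E

Derivation:
After byte 1 (0x68): reg=0xB3
After byte 2 (0x59): reg=0x98
After byte 3 (0xED): reg=0x4C
After byte 4 (0xED): reg=0x6E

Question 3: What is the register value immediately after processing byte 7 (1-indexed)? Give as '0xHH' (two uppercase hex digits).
Answer: 0x2A

Derivation:
After byte 1 (0x68): reg=0xB3
After byte 2 (0x59): reg=0x98
After byte 3 (0xED): reg=0x4C
After byte 4 (0xED): reg=0x6E
After byte 5 (0xCC): reg=0x67
After byte 6 (0xF0): reg=0xEC
After byte 7 (0xE2): reg=0x2A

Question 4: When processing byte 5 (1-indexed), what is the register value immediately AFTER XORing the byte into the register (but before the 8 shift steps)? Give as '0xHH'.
Register before byte 5: 0x6E
Byte 5: 0xCC
0x6E XOR 0xCC = 0xA2

Answer: 0xA2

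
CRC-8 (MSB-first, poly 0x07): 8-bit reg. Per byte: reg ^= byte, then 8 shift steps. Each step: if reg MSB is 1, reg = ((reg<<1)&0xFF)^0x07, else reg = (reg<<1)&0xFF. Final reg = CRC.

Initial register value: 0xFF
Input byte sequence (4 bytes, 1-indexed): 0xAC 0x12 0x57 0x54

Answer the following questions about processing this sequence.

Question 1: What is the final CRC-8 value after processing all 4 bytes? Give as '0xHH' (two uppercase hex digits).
Answer: 0x7E

Derivation:
After byte 1 (0xAC): reg=0xBE
After byte 2 (0x12): reg=0x4D
After byte 3 (0x57): reg=0x46
After byte 4 (0x54): reg=0x7E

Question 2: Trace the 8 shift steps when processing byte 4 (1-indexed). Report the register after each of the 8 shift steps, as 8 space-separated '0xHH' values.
After byte 1 (0xAC): reg=0xBE
After byte 2 (0x12): reg=0x4D
After byte 3 (0x57): reg=0x46
Register before byte 4: 0x46
After XOR with byte 0x54: 0x12

Answer: 0x24 0x48 0x90 0x27 0x4E 0x9C 0x3F 0x7E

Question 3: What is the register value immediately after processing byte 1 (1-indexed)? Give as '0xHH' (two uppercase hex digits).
After byte 1 (0xAC): reg=0xBE

Answer: 0xBE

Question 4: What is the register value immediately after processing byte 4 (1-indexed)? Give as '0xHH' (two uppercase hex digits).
After byte 1 (0xAC): reg=0xBE
After byte 2 (0x12): reg=0x4D
After byte 3 (0x57): reg=0x46
After byte 4 (0x54): reg=0x7E

Answer: 0x7E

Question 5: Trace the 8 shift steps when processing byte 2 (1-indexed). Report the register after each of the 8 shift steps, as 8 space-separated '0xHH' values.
After byte 1 (0xAC): reg=0xBE
Register before byte 2: 0xBE
After XOR with byte 0x12: 0xAC

Answer: 0x5F 0xBE 0x7B 0xF6 0xEB 0xD1 0xA5 0x4D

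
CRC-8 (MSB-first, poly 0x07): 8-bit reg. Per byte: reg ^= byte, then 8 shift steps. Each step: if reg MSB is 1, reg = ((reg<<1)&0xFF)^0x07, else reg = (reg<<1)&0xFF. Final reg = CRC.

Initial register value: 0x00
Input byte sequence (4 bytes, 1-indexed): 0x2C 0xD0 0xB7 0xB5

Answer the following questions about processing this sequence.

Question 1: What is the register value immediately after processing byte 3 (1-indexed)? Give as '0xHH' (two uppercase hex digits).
Answer: 0x0F

Derivation:
After byte 1 (0x2C): reg=0xC4
After byte 2 (0xD0): reg=0x6C
After byte 3 (0xB7): reg=0x0F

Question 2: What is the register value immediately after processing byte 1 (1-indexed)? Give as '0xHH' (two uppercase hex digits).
After byte 1 (0x2C): reg=0xC4

Answer: 0xC4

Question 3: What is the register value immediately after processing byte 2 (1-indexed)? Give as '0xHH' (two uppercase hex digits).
After byte 1 (0x2C): reg=0xC4
After byte 2 (0xD0): reg=0x6C

Answer: 0x6C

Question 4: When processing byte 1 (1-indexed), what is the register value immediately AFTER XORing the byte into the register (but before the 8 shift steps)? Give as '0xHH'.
Register before byte 1: 0x00
Byte 1: 0x2C
0x00 XOR 0x2C = 0x2C

Answer: 0x2C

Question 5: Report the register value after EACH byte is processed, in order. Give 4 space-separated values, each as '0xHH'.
0xC4 0x6C 0x0F 0x2F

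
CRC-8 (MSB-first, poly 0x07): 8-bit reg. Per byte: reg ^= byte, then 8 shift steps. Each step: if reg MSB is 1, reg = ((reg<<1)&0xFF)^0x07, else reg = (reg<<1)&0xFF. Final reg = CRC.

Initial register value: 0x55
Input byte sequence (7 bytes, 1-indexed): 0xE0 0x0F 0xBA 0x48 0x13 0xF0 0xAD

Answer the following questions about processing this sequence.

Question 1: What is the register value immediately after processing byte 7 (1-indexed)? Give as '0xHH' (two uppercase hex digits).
Answer: 0xB4

Derivation:
After byte 1 (0xE0): reg=0x02
After byte 2 (0x0F): reg=0x23
After byte 3 (0xBA): reg=0xC6
After byte 4 (0x48): reg=0xA3
After byte 5 (0x13): reg=0x19
After byte 6 (0xF0): reg=0x91
After byte 7 (0xAD): reg=0xB4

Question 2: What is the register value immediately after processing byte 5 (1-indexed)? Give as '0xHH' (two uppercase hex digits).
Answer: 0x19

Derivation:
After byte 1 (0xE0): reg=0x02
After byte 2 (0x0F): reg=0x23
After byte 3 (0xBA): reg=0xC6
After byte 4 (0x48): reg=0xA3
After byte 5 (0x13): reg=0x19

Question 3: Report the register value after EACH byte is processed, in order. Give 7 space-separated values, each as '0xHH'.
0x02 0x23 0xC6 0xA3 0x19 0x91 0xB4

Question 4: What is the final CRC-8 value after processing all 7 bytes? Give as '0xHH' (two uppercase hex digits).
After byte 1 (0xE0): reg=0x02
After byte 2 (0x0F): reg=0x23
After byte 3 (0xBA): reg=0xC6
After byte 4 (0x48): reg=0xA3
After byte 5 (0x13): reg=0x19
After byte 6 (0xF0): reg=0x91
After byte 7 (0xAD): reg=0xB4

Answer: 0xB4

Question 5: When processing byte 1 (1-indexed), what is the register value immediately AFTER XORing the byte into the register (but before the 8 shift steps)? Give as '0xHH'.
Answer: 0xB5

Derivation:
Register before byte 1: 0x55
Byte 1: 0xE0
0x55 XOR 0xE0 = 0xB5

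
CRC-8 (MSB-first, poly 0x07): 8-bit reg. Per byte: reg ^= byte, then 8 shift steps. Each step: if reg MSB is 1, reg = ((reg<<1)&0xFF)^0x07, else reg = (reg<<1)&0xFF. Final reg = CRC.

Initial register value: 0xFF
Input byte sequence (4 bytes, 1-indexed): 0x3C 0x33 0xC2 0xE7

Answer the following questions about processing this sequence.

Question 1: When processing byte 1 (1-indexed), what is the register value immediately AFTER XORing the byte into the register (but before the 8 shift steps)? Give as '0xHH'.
Register before byte 1: 0xFF
Byte 1: 0x3C
0xFF XOR 0x3C = 0xC3

Answer: 0xC3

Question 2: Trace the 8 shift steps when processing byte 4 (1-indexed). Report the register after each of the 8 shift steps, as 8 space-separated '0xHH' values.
After byte 1 (0x3C): reg=0x47
After byte 2 (0x33): reg=0x4B
After byte 3 (0xC2): reg=0xB6
Register before byte 4: 0xB6
After XOR with byte 0xE7: 0x51

Answer: 0xA2 0x43 0x86 0x0B 0x16 0x2C 0x58 0xB0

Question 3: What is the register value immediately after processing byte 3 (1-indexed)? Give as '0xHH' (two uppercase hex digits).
Answer: 0xB6

Derivation:
After byte 1 (0x3C): reg=0x47
After byte 2 (0x33): reg=0x4B
After byte 3 (0xC2): reg=0xB6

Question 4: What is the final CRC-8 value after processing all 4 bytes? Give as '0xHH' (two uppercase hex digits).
Answer: 0xB0

Derivation:
After byte 1 (0x3C): reg=0x47
After byte 2 (0x33): reg=0x4B
After byte 3 (0xC2): reg=0xB6
After byte 4 (0xE7): reg=0xB0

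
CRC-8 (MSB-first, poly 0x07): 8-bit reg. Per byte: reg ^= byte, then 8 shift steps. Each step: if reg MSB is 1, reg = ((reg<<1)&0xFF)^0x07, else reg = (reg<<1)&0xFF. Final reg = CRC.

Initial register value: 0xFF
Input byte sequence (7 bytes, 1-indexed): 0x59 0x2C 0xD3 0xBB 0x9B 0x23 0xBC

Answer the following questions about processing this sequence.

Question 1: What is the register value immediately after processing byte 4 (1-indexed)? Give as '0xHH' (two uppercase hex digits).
After byte 1 (0x59): reg=0x7B
After byte 2 (0x2C): reg=0xA2
After byte 3 (0xD3): reg=0x50
After byte 4 (0xBB): reg=0x9F

Answer: 0x9F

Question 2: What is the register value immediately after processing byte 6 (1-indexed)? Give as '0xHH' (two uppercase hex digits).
After byte 1 (0x59): reg=0x7B
After byte 2 (0x2C): reg=0xA2
After byte 3 (0xD3): reg=0x50
After byte 4 (0xBB): reg=0x9F
After byte 5 (0x9B): reg=0x1C
After byte 6 (0x23): reg=0xBD

Answer: 0xBD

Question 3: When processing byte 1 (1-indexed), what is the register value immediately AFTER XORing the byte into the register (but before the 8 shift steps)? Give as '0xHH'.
Answer: 0xA6

Derivation:
Register before byte 1: 0xFF
Byte 1: 0x59
0xFF XOR 0x59 = 0xA6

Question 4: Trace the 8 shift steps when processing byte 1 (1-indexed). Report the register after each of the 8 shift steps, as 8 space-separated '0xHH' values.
Answer: 0x4B 0x96 0x2B 0x56 0xAC 0x5F 0xBE 0x7B

Derivation:
Register before byte 1: 0xFF
After XOR with byte 0x59: 0xA6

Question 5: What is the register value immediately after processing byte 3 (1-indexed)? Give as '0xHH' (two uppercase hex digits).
After byte 1 (0x59): reg=0x7B
After byte 2 (0x2C): reg=0xA2
After byte 3 (0xD3): reg=0x50

Answer: 0x50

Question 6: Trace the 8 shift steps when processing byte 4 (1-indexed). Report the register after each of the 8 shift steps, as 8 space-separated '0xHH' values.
Answer: 0xD1 0xA5 0x4D 0x9A 0x33 0x66 0xCC 0x9F

Derivation:
After byte 1 (0x59): reg=0x7B
After byte 2 (0x2C): reg=0xA2
After byte 3 (0xD3): reg=0x50
Register before byte 4: 0x50
After XOR with byte 0xBB: 0xEB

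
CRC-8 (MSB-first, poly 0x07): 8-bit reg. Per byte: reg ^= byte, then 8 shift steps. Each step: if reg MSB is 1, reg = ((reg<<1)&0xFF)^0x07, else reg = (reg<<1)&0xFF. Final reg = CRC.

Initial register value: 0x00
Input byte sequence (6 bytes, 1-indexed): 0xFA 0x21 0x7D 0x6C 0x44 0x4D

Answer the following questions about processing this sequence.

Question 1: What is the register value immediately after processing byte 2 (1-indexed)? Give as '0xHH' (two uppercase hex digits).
After byte 1 (0xFA): reg=0xE8
After byte 2 (0x21): reg=0x71

Answer: 0x71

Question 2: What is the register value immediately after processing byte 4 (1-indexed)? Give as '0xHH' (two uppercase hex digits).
Answer: 0xFF

Derivation:
After byte 1 (0xFA): reg=0xE8
After byte 2 (0x21): reg=0x71
After byte 3 (0x7D): reg=0x24
After byte 4 (0x6C): reg=0xFF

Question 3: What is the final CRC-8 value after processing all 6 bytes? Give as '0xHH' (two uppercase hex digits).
After byte 1 (0xFA): reg=0xE8
After byte 2 (0x21): reg=0x71
After byte 3 (0x7D): reg=0x24
After byte 4 (0x6C): reg=0xFF
After byte 5 (0x44): reg=0x28
After byte 6 (0x4D): reg=0x3C

Answer: 0x3C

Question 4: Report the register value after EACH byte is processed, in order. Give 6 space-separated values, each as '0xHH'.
0xE8 0x71 0x24 0xFF 0x28 0x3C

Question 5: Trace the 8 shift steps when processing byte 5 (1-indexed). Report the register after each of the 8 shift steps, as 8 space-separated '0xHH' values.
Answer: 0x71 0xE2 0xC3 0x81 0x05 0x0A 0x14 0x28

Derivation:
After byte 1 (0xFA): reg=0xE8
After byte 2 (0x21): reg=0x71
After byte 3 (0x7D): reg=0x24
After byte 4 (0x6C): reg=0xFF
Register before byte 5: 0xFF
After XOR with byte 0x44: 0xBB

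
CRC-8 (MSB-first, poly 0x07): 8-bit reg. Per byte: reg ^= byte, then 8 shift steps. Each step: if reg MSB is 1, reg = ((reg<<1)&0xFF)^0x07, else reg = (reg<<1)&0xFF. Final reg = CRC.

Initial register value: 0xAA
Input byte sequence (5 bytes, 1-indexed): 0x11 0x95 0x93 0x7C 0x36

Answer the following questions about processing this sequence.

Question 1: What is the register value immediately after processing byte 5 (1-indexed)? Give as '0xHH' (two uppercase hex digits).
Answer: 0xAE

Derivation:
After byte 1 (0x11): reg=0x28
After byte 2 (0x95): reg=0x3A
After byte 3 (0x93): reg=0x56
After byte 4 (0x7C): reg=0xD6
After byte 5 (0x36): reg=0xAE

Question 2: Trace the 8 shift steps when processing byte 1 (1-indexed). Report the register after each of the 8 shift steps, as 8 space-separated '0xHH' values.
Register before byte 1: 0xAA
After XOR with byte 0x11: 0xBB

Answer: 0x71 0xE2 0xC3 0x81 0x05 0x0A 0x14 0x28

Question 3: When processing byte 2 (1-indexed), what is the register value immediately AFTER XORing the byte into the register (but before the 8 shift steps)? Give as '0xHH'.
Register before byte 2: 0x28
Byte 2: 0x95
0x28 XOR 0x95 = 0xBD

Answer: 0xBD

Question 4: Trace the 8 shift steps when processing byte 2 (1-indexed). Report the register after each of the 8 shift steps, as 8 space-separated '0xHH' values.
After byte 1 (0x11): reg=0x28
Register before byte 2: 0x28
After XOR with byte 0x95: 0xBD

Answer: 0x7D 0xFA 0xF3 0xE1 0xC5 0x8D 0x1D 0x3A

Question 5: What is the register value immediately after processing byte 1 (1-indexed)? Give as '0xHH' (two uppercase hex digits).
Answer: 0x28

Derivation:
After byte 1 (0x11): reg=0x28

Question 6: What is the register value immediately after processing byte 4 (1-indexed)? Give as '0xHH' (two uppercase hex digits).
Answer: 0xD6

Derivation:
After byte 1 (0x11): reg=0x28
After byte 2 (0x95): reg=0x3A
After byte 3 (0x93): reg=0x56
After byte 4 (0x7C): reg=0xD6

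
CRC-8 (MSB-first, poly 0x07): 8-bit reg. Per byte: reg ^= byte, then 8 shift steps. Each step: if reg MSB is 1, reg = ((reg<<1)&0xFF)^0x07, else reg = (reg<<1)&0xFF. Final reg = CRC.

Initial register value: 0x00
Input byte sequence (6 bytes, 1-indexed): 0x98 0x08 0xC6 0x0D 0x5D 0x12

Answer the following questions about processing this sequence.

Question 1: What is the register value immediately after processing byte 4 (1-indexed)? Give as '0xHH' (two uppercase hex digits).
After byte 1 (0x98): reg=0xC1
After byte 2 (0x08): reg=0x71
After byte 3 (0xC6): reg=0x0C
After byte 4 (0x0D): reg=0x07

Answer: 0x07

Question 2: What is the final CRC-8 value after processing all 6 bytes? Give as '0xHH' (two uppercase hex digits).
Answer: 0xF0

Derivation:
After byte 1 (0x98): reg=0xC1
After byte 2 (0x08): reg=0x71
After byte 3 (0xC6): reg=0x0C
After byte 4 (0x0D): reg=0x07
After byte 5 (0x5D): reg=0x81
After byte 6 (0x12): reg=0xF0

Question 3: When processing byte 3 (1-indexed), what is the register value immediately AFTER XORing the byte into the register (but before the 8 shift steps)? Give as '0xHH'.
Register before byte 3: 0x71
Byte 3: 0xC6
0x71 XOR 0xC6 = 0xB7

Answer: 0xB7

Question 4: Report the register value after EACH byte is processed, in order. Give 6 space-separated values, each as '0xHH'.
0xC1 0x71 0x0C 0x07 0x81 0xF0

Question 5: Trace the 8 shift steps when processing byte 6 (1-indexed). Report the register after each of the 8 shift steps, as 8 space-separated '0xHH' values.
After byte 1 (0x98): reg=0xC1
After byte 2 (0x08): reg=0x71
After byte 3 (0xC6): reg=0x0C
After byte 4 (0x0D): reg=0x07
After byte 5 (0x5D): reg=0x81
Register before byte 6: 0x81
After XOR with byte 0x12: 0x93

Answer: 0x21 0x42 0x84 0x0F 0x1E 0x3C 0x78 0xF0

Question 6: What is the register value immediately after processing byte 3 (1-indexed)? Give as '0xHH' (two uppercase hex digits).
Answer: 0x0C

Derivation:
After byte 1 (0x98): reg=0xC1
After byte 2 (0x08): reg=0x71
After byte 3 (0xC6): reg=0x0C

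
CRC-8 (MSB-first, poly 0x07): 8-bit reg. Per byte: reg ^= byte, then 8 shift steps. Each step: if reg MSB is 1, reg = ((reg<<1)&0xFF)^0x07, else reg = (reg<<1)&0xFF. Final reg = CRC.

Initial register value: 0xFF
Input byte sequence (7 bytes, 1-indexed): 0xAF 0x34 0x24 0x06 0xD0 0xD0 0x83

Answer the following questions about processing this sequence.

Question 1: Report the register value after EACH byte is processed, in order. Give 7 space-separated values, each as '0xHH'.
0xB7 0x80 0x75 0x5E 0xA3 0x5E 0x1D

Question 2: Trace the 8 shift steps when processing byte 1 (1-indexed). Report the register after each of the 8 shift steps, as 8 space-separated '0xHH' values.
Answer: 0xA0 0x47 0x8E 0x1B 0x36 0x6C 0xD8 0xB7

Derivation:
Register before byte 1: 0xFF
After XOR with byte 0xAF: 0x50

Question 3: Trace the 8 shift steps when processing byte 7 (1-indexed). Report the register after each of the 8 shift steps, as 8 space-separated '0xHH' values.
After byte 1 (0xAF): reg=0xB7
After byte 2 (0x34): reg=0x80
After byte 3 (0x24): reg=0x75
After byte 4 (0x06): reg=0x5E
After byte 5 (0xD0): reg=0xA3
After byte 6 (0xD0): reg=0x5E
Register before byte 7: 0x5E
After XOR with byte 0x83: 0xDD

Answer: 0xBD 0x7D 0xFA 0xF3 0xE1 0xC5 0x8D 0x1D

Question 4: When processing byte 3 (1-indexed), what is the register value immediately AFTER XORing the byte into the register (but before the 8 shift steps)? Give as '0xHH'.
Register before byte 3: 0x80
Byte 3: 0x24
0x80 XOR 0x24 = 0xA4

Answer: 0xA4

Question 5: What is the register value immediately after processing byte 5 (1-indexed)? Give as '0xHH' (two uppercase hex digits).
Answer: 0xA3

Derivation:
After byte 1 (0xAF): reg=0xB7
After byte 2 (0x34): reg=0x80
After byte 3 (0x24): reg=0x75
After byte 4 (0x06): reg=0x5E
After byte 5 (0xD0): reg=0xA3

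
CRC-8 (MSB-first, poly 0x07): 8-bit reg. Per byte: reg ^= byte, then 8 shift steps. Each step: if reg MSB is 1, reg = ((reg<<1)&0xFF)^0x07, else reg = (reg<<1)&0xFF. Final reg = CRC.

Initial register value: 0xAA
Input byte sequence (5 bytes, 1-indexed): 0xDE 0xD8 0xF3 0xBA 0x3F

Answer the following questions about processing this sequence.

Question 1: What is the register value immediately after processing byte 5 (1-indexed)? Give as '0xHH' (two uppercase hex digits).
Answer: 0xCD

Derivation:
After byte 1 (0xDE): reg=0x4B
After byte 2 (0xD8): reg=0xF0
After byte 3 (0xF3): reg=0x09
After byte 4 (0xBA): reg=0x10
After byte 5 (0x3F): reg=0xCD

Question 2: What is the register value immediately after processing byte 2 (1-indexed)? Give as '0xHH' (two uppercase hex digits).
Answer: 0xF0

Derivation:
After byte 1 (0xDE): reg=0x4B
After byte 2 (0xD8): reg=0xF0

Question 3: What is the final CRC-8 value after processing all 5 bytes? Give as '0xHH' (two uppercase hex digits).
After byte 1 (0xDE): reg=0x4B
After byte 2 (0xD8): reg=0xF0
After byte 3 (0xF3): reg=0x09
After byte 4 (0xBA): reg=0x10
After byte 5 (0x3F): reg=0xCD

Answer: 0xCD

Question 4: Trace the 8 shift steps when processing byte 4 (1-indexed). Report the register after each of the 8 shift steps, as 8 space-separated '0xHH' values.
Answer: 0x61 0xC2 0x83 0x01 0x02 0x04 0x08 0x10

Derivation:
After byte 1 (0xDE): reg=0x4B
After byte 2 (0xD8): reg=0xF0
After byte 3 (0xF3): reg=0x09
Register before byte 4: 0x09
After XOR with byte 0xBA: 0xB3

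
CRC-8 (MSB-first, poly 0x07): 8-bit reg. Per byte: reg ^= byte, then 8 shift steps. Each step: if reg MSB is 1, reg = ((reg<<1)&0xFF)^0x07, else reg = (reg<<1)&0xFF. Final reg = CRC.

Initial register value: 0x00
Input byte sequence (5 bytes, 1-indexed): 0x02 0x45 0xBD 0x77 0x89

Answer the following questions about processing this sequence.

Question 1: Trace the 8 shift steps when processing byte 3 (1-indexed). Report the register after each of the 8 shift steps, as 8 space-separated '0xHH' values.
After byte 1 (0x02): reg=0x0E
After byte 2 (0x45): reg=0xF6
Register before byte 3: 0xF6
After XOR with byte 0xBD: 0x4B

Answer: 0x96 0x2B 0x56 0xAC 0x5F 0xBE 0x7B 0xF6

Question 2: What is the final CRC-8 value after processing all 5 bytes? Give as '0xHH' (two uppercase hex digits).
Answer: 0x15

Derivation:
After byte 1 (0x02): reg=0x0E
After byte 2 (0x45): reg=0xF6
After byte 3 (0xBD): reg=0xF6
After byte 4 (0x77): reg=0x8E
After byte 5 (0x89): reg=0x15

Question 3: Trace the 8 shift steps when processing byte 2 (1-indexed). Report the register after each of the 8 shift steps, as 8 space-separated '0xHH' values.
Answer: 0x96 0x2B 0x56 0xAC 0x5F 0xBE 0x7B 0xF6

Derivation:
After byte 1 (0x02): reg=0x0E
Register before byte 2: 0x0E
After XOR with byte 0x45: 0x4B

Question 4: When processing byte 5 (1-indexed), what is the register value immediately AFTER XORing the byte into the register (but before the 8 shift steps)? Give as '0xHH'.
Register before byte 5: 0x8E
Byte 5: 0x89
0x8E XOR 0x89 = 0x07

Answer: 0x07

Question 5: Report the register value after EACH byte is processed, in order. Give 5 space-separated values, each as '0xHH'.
0x0E 0xF6 0xF6 0x8E 0x15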